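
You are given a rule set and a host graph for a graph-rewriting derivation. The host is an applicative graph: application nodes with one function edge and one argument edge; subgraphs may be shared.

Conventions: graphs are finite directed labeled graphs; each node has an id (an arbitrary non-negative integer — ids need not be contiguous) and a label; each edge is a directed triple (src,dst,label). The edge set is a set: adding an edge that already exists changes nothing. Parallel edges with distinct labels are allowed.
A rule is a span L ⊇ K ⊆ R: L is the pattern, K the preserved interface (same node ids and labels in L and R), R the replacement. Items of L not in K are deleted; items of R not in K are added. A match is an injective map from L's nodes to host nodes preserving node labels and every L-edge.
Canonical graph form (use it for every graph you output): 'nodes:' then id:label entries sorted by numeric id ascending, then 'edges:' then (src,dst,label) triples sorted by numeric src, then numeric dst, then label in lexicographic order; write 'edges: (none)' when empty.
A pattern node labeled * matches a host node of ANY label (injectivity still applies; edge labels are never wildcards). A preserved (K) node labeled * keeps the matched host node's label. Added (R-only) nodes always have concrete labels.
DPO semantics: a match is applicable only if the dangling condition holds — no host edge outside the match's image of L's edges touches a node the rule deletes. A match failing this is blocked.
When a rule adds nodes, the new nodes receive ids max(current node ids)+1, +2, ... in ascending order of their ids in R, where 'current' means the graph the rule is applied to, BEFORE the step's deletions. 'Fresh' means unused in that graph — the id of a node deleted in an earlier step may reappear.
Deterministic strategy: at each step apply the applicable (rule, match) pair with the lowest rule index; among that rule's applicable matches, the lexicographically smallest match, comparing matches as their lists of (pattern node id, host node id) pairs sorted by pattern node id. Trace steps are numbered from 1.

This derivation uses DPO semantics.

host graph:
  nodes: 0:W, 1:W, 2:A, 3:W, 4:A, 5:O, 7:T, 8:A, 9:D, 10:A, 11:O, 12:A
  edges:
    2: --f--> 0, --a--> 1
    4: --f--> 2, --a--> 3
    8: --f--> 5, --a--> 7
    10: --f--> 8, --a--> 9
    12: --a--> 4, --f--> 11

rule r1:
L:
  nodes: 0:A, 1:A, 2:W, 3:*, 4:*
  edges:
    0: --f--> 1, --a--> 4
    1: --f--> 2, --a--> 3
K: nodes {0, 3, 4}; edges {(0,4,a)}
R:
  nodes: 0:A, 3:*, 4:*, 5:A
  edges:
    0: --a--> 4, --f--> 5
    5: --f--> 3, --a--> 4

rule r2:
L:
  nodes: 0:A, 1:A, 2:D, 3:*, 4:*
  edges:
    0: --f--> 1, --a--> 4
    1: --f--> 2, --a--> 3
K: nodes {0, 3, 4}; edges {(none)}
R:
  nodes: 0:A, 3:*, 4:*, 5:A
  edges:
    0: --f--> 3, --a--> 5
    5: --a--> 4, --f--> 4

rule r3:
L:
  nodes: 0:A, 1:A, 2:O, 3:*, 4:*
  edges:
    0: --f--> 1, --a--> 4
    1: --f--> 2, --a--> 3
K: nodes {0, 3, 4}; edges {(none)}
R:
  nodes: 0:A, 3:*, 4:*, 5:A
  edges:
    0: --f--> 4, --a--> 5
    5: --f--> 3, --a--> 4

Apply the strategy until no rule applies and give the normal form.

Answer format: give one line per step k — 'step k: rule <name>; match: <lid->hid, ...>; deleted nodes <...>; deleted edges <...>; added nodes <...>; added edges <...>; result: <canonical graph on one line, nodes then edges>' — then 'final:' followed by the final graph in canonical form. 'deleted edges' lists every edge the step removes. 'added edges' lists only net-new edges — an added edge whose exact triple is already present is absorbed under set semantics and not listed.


step 1: rule r1; match: 0->4, 1->2, 2->0, 3->1, 4->3; deleted nodes 0, 2; deleted edges (2,0,f); (2,1,a); (4,2,f); added nodes 13; added edges (4,13,f); (13,1,f); (13,3,a); result: nodes: 1:W, 3:W, 4:A, 5:O, 7:T, 8:A, 9:D, 10:A, 11:O, 12:A, 13:A edges: (4,3,a); (4,13,f); (8,5,f); (8,7,a); (10,8,f); (10,9,a); (12,4,a); (12,11,f); (13,1,f); (13,3,a)
step 2: rule r3; match: 0->10, 1->8, 2->5, 3->7, 4->9; deleted nodes 5, 8; deleted edges (8,5,f); (8,7,a); (10,8,f); (10,9,a); added nodes 14; added edges (10,9,f); (10,14,a); (14,7,f); (14,9,a); result: nodes: 1:W, 3:W, 4:A, 7:T, 9:D, 10:A, 11:O, 12:A, 13:A, 14:A edges: (4,3,a); (4,13,f); (10,9,f); (10,14,a); (12,4,a); (12,11,f); (13,1,f); (13,3,a); (14,7,f); (14,9,a)
final:
nodes: 1:W, 3:W, 4:A, 7:T, 9:D, 10:A, 11:O, 12:A, 13:A, 14:A
edges: (4,3,a); (4,13,f); (10,9,f); (10,14,a); (12,4,a); (12,11,f); (13,1,f); (13,3,a); (14,7,f); (14,9,a)


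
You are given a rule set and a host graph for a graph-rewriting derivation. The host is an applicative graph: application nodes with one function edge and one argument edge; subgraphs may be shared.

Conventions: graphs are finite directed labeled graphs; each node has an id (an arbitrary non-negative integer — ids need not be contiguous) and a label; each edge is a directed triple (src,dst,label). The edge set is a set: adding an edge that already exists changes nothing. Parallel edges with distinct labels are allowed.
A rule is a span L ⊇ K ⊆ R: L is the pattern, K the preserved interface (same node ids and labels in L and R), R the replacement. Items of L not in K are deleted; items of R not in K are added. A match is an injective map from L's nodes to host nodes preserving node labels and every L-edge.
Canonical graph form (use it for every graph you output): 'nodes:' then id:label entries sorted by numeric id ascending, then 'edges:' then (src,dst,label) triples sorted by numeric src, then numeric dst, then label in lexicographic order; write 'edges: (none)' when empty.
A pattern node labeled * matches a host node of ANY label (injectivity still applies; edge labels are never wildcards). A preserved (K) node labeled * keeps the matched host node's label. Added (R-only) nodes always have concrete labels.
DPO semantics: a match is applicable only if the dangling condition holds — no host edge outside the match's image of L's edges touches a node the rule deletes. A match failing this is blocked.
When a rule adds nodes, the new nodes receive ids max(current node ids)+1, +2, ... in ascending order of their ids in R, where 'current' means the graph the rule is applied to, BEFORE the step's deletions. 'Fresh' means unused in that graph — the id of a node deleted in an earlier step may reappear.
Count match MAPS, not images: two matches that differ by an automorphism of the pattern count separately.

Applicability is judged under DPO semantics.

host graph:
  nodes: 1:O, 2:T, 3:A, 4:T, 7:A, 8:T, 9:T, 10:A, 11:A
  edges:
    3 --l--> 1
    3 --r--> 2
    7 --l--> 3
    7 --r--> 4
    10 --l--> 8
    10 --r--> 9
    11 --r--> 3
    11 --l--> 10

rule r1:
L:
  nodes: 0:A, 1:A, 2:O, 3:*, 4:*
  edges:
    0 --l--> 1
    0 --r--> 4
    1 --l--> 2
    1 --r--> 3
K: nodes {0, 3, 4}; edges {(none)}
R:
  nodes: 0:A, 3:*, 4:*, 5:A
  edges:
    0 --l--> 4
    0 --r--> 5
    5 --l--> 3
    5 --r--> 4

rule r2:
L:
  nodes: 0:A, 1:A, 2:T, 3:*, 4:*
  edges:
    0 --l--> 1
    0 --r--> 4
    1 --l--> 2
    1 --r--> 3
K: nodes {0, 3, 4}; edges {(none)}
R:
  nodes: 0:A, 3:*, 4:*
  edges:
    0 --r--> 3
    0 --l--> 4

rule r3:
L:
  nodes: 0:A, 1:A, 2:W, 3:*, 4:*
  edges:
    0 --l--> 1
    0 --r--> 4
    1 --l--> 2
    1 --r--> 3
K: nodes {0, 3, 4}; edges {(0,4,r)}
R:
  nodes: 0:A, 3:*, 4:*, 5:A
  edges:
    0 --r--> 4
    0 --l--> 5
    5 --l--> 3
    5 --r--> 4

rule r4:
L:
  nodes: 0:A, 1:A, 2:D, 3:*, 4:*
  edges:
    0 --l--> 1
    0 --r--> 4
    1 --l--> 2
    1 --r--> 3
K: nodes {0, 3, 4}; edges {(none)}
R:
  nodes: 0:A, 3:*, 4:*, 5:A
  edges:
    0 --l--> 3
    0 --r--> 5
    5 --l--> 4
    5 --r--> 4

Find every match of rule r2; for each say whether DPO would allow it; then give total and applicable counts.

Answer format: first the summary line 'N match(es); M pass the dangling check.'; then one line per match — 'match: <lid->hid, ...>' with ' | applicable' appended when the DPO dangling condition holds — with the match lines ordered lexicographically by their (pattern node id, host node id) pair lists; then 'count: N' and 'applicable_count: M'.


1 match(es); 1 pass the dangling check.
match: 0->11, 1->10, 2->8, 3->9, 4->3 | applicable
count: 1
applicable_count: 1


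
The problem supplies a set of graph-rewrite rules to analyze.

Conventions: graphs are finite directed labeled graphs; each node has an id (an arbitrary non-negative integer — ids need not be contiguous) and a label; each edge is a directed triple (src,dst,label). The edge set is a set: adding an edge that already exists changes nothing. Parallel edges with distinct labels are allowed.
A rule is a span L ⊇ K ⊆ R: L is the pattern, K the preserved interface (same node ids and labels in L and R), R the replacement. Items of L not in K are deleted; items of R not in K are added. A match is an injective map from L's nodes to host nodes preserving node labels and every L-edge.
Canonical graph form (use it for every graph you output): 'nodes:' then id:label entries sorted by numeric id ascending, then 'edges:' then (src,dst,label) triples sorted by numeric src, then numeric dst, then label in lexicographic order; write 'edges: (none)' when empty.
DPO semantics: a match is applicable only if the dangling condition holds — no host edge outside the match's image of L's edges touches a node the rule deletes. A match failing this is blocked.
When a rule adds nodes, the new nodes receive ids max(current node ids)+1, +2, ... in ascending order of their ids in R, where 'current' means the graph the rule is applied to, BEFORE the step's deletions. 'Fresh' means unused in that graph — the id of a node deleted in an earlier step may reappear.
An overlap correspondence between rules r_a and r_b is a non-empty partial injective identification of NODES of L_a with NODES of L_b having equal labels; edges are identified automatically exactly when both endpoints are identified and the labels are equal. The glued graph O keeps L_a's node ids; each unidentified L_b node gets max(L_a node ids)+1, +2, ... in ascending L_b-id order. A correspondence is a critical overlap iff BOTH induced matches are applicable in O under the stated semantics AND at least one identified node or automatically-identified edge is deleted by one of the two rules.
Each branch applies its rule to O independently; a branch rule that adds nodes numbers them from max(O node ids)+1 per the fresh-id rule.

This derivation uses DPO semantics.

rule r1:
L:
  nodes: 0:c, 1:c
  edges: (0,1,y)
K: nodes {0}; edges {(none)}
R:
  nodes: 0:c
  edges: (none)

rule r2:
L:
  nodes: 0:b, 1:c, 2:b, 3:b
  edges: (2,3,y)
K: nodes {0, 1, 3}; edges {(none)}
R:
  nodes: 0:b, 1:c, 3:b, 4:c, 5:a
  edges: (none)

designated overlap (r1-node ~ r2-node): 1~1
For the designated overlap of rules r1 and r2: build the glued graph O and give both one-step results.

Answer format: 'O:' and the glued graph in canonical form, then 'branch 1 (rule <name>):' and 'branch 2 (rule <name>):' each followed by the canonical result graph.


O:
nodes: 0:c, 1:c, 2:b, 3:b, 4:b
edges: (0,1,y); (3,4,y)
branch 1 (rule r1):
nodes: 0:c, 2:b, 3:b, 4:b
edges: (3,4,y)
branch 2 (rule r2):
nodes: 0:c, 1:c, 2:b, 4:b, 5:c, 6:a
edges: (0,1,y)


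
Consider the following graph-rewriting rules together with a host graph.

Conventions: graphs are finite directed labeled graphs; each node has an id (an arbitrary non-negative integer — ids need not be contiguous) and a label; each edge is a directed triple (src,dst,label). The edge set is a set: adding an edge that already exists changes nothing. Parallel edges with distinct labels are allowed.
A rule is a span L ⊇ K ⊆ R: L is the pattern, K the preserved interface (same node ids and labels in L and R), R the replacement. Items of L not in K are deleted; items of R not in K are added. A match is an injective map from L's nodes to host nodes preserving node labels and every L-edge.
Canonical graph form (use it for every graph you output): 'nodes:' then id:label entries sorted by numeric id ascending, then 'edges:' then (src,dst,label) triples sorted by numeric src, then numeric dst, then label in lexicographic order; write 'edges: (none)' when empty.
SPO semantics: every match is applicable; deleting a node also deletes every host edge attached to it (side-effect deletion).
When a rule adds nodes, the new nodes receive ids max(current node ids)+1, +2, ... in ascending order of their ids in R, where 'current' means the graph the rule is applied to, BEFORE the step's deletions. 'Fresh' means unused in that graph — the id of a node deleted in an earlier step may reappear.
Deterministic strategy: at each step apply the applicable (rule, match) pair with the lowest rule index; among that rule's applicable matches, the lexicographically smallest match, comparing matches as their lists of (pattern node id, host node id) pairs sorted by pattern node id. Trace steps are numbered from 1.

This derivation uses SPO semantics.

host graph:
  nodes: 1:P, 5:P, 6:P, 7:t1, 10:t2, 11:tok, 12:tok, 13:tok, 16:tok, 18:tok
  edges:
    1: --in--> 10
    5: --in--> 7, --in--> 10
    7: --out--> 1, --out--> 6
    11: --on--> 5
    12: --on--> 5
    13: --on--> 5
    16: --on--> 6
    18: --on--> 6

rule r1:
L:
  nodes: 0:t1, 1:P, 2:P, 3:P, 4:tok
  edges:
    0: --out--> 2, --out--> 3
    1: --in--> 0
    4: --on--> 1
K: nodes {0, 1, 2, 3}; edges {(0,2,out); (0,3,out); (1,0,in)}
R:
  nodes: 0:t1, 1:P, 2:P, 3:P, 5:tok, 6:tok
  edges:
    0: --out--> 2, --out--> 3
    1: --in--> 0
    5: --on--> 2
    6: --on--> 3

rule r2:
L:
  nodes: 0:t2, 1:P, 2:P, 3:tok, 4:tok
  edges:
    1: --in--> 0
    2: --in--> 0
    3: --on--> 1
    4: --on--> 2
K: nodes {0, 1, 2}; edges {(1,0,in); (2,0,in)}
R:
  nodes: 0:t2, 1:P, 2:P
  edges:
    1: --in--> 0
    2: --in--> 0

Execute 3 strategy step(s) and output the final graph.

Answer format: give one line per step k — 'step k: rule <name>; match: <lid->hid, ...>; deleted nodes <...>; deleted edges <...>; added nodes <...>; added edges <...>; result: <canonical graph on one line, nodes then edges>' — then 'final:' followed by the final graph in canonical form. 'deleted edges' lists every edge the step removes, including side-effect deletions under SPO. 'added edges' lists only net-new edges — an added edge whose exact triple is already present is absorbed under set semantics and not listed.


step 1: rule r1; match: 0->7, 1->5, 2->1, 3->6, 4->11; deleted nodes 11; deleted edges (11,5,on); added nodes 19, 20; added edges (19,1,on); (20,6,on); result: nodes: 1:P, 5:P, 6:P, 7:t1, 10:t2, 12:tok, 13:tok, 16:tok, 18:tok, 19:tok, 20:tok edges: (1,10,in); (5,7,in); (5,10,in); (7,1,out); (7,6,out); (12,5,on); (13,5,on); (16,6,on); (18,6,on); (19,1,on); (20,6,on)
step 2: rule r1; match: 0->7, 1->5, 2->1, 3->6, 4->12; deleted nodes 12; deleted edges (12,5,on); added nodes 21, 22; added edges (21,1,on); (22,6,on); result: nodes: 1:P, 5:P, 6:P, 7:t1, 10:t2, 13:tok, 16:tok, 18:tok, 19:tok, 20:tok, 21:tok, 22:tok edges: (1,10,in); (5,7,in); (5,10,in); (7,1,out); (7,6,out); (13,5,on); (16,6,on); (18,6,on); (19,1,on); (20,6,on); (21,1,on); (22,6,on)
step 3: rule r1; match: 0->7, 1->5, 2->1, 3->6, 4->13; deleted nodes 13; deleted edges (13,5,on); added nodes 23, 24; added edges (23,1,on); (24,6,on); result: nodes: 1:P, 5:P, 6:P, 7:t1, 10:t2, 16:tok, 18:tok, 19:tok, 20:tok, 21:tok, 22:tok, 23:tok, 24:tok edges: (1,10,in); (5,7,in); (5,10,in); (7,1,out); (7,6,out); (16,6,on); (18,6,on); (19,1,on); (20,6,on); (21,1,on); (22,6,on); (23,1,on); (24,6,on)
final:
nodes: 1:P, 5:P, 6:P, 7:t1, 10:t2, 16:tok, 18:tok, 19:tok, 20:tok, 21:tok, 22:tok, 23:tok, 24:tok
edges: (1,10,in); (5,7,in); (5,10,in); (7,1,out); (7,6,out); (16,6,on); (18,6,on); (19,1,on); (20,6,on); (21,1,on); (22,6,on); (23,1,on); (24,6,on)


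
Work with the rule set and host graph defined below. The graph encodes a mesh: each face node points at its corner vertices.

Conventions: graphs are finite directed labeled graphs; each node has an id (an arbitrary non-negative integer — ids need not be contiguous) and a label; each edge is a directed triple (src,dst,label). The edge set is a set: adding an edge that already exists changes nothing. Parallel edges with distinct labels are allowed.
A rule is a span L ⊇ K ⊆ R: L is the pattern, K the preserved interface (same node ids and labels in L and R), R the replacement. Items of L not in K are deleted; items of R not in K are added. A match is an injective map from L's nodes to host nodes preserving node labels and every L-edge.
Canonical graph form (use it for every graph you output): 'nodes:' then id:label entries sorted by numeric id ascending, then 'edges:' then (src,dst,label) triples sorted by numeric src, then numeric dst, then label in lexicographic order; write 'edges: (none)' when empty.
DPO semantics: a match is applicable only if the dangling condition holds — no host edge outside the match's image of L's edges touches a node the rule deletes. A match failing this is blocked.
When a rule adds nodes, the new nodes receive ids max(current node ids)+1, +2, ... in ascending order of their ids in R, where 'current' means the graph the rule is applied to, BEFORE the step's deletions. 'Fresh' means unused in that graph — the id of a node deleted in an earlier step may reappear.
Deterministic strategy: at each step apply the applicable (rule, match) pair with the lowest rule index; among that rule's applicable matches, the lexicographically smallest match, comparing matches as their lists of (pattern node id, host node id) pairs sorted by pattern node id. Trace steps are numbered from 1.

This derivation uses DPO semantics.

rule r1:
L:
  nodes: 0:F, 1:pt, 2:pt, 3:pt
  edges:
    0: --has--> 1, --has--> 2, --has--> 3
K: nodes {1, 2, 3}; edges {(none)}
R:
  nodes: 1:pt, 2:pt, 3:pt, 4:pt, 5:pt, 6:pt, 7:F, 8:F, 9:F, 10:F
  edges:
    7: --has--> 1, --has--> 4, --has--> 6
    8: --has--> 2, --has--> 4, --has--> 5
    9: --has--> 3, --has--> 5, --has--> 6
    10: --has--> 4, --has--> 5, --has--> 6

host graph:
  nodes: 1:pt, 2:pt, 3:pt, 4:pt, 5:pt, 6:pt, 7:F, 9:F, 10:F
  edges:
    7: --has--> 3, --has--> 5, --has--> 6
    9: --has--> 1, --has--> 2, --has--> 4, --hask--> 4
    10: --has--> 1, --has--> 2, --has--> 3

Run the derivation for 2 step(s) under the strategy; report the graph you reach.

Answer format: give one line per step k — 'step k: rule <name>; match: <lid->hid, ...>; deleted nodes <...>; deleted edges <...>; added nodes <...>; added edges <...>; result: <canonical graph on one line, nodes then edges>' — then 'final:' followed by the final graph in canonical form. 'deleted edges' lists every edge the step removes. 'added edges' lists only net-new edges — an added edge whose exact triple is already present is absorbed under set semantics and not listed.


step 1: rule r1; match: 0->7, 1->3, 2->5, 3->6; deleted nodes 7; deleted edges (7,3,has); (7,5,has); (7,6,has); added nodes 11, 12, 13, 14, 15, 16, 17; added edges (14,3,has); (14,11,has); (14,13,has); (15,5,has); (15,11,has); (15,12,has); (16,6,has); (16,12,has); (16,13,has); (17,11,has); (17,12,has); (17,13,has); result: nodes: 1:pt, 2:pt, 3:pt, 4:pt, 5:pt, 6:pt, 9:F, 10:F, 11:pt, 12:pt, 13:pt, 14:F, 15:F, 16:F, 17:F edges: (9,1,has); (9,2,has); (9,4,has); (9,4,hask); (10,1,has); (10,2,has); (10,3,has); (14,3,has); (14,11,has); (14,13,has); (15,5,has); (15,11,has); (15,12,has); (16,6,has); (16,12,has); (16,13,has); (17,11,has); (17,12,has); (17,13,has)
step 2: rule r1; match: 0->10, 1->1, 2->2, 3->3; deleted nodes 10; deleted edges (10,1,has); (10,2,has); (10,3,has); added nodes 18, 19, 20, 21, 22, 23, 24; added edges (21,1,has); (21,18,has); (21,20,has); (22,2,has); (22,18,has); (22,19,has); (23,3,has); (23,19,has); (23,20,has); (24,18,has); (24,19,has); (24,20,has); result: nodes: 1:pt, 2:pt, 3:pt, 4:pt, 5:pt, 6:pt, 9:F, 11:pt, 12:pt, 13:pt, 14:F, 15:F, 16:F, 17:F, 18:pt, 19:pt, 20:pt, 21:F, 22:F, 23:F, 24:F edges: (9,1,has); (9,2,has); (9,4,has); (9,4,hask); (14,3,has); (14,11,has); (14,13,has); (15,5,has); (15,11,has); (15,12,has); (16,6,has); (16,12,has); (16,13,has); (17,11,has); (17,12,has); (17,13,has); (21,1,has); (21,18,has); (21,20,has); (22,2,has); (22,18,has); (22,19,has); (23,3,has); (23,19,has); (23,20,has); (24,18,has); (24,19,has); (24,20,has)
final:
nodes: 1:pt, 2:pt, 3:pt, 4:pt, 5:pt, 6:pt, 9:F, 11:pt, 12:pt, 13:pt, 14:F, 15:F, 16:F, 17:F, 18:pt, 19:pt, 20:pt, 21:F, 22:F, 23:F, 24:F
edges: (9,1,has); (9,2,has); (9,4,has); (9,4,hask); (14,3,has); (14,11,has); (14,13,has); (15,5,has); (15,11,has); (15,12,has); (16,6,has); (16,12,has); (16,13,has); (17,11,has); (17,12,has); (17,13,has); (21,1,has); (21,18,has); (21,20,has); (22,2,has); (22,18,has); (22,19,has); (23,3,has); (23,19,has); (23,20,has); (24,18,has); (24,19,has); (24,20,has)


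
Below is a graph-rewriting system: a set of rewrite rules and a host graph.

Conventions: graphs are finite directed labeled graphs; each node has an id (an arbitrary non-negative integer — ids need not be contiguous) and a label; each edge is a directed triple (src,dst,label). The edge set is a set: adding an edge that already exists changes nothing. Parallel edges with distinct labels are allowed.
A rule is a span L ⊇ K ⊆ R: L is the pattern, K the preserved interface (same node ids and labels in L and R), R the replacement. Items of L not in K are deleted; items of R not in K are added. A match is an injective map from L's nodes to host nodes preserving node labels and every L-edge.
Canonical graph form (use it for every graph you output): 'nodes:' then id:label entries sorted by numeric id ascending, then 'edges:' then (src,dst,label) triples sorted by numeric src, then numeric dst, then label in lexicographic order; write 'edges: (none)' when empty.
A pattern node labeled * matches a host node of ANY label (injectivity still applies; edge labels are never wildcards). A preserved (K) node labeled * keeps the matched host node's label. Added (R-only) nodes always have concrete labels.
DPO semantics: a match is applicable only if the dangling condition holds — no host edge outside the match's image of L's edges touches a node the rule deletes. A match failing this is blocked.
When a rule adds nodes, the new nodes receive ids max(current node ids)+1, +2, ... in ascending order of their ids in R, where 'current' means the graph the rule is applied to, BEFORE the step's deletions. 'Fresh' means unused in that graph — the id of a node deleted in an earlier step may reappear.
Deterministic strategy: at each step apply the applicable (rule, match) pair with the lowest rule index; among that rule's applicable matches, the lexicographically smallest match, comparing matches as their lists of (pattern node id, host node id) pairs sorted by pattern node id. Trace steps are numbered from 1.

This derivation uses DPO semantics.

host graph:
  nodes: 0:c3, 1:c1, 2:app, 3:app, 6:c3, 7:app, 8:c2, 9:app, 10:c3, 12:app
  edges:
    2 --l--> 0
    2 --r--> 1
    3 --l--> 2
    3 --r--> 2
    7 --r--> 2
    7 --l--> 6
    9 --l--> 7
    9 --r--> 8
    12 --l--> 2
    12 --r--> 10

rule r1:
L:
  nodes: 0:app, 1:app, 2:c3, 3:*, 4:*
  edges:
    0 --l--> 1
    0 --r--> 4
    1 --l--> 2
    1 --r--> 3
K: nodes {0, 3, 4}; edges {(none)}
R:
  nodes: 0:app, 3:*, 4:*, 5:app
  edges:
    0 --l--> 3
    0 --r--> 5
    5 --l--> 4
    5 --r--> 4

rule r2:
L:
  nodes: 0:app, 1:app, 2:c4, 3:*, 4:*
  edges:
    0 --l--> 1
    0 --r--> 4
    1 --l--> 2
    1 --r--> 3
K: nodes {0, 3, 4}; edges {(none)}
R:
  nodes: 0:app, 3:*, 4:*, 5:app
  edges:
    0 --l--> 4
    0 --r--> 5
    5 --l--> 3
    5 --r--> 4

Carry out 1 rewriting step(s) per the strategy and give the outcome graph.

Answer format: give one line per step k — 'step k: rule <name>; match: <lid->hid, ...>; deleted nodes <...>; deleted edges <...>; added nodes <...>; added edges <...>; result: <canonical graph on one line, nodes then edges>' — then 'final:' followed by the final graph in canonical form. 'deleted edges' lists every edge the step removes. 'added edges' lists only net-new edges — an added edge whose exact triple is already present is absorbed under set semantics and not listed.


step 1: rule r1; match: 0->9, 1->7, 2->6, 3->2, 4->8; deleted nodes 6, 7; deleted edges (7,2,r); (7,6,l); (9,7,l); (9,8,r); added nodes 13; added edges (9,2,l); (9,13,r); (13,8,l); (13,8,r); result: nodes: 0:c3, 1:c1, 2:app, 3:app, 8:c2, 9:app, 10:c3, 12:app, 13:app edges: (2,0,l); (2,1,r); (3,2,l); (3,2,r); (9,2,l); (9,13,r); (12,2,l); (12,10,r); (13,8,l); (13,8,r)
final:
nodes: 0:c3, 1:c1, 2:app, 3:app, 8:c2, 9:app, 10:c3, 12:app, 13:app
edges: (2,0,l); (2,1,r); (3,2,l); (3,2,r); (9,2,l); (9,13,r); (12,2,l); (12,10,r); (13,8,l); (13,8,r)


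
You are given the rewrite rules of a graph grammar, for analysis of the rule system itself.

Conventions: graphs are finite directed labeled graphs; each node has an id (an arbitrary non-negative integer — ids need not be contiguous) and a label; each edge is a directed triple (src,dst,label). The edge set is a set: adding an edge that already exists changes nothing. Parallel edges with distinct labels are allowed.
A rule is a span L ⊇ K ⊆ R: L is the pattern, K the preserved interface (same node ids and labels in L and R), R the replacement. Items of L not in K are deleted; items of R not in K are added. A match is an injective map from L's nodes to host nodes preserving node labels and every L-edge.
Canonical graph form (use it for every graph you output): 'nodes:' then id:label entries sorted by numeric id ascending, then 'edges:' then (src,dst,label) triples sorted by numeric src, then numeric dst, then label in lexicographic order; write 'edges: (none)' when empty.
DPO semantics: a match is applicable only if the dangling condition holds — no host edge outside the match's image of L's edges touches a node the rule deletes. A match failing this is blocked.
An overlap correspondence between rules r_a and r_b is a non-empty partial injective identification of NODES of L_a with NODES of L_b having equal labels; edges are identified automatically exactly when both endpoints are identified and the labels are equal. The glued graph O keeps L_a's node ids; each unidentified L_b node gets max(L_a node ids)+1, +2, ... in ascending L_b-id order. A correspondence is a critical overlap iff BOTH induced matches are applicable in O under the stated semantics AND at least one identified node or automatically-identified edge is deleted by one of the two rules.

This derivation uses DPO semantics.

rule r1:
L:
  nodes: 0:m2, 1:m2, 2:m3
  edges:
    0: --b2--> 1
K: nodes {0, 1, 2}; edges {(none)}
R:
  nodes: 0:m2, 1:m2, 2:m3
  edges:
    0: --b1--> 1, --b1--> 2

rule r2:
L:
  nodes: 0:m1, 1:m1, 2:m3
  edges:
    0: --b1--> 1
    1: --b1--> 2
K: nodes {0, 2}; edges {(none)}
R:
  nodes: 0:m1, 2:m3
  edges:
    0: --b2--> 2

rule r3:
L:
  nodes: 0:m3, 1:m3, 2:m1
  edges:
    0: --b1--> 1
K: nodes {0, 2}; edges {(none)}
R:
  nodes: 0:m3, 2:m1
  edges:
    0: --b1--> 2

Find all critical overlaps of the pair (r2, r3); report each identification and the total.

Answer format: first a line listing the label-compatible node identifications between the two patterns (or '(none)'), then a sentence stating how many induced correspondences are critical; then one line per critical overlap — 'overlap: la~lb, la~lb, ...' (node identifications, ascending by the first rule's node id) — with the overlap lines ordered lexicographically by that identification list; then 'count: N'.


label-compatible node identifications between L(r2) and L(r3): 0~2, 1~2, 2~0, 2~1
2 of the induced correspondences are critical overlaps of r2 and r3.
overlap: 1~2
overlap: 1~2, 2~0
count: 2


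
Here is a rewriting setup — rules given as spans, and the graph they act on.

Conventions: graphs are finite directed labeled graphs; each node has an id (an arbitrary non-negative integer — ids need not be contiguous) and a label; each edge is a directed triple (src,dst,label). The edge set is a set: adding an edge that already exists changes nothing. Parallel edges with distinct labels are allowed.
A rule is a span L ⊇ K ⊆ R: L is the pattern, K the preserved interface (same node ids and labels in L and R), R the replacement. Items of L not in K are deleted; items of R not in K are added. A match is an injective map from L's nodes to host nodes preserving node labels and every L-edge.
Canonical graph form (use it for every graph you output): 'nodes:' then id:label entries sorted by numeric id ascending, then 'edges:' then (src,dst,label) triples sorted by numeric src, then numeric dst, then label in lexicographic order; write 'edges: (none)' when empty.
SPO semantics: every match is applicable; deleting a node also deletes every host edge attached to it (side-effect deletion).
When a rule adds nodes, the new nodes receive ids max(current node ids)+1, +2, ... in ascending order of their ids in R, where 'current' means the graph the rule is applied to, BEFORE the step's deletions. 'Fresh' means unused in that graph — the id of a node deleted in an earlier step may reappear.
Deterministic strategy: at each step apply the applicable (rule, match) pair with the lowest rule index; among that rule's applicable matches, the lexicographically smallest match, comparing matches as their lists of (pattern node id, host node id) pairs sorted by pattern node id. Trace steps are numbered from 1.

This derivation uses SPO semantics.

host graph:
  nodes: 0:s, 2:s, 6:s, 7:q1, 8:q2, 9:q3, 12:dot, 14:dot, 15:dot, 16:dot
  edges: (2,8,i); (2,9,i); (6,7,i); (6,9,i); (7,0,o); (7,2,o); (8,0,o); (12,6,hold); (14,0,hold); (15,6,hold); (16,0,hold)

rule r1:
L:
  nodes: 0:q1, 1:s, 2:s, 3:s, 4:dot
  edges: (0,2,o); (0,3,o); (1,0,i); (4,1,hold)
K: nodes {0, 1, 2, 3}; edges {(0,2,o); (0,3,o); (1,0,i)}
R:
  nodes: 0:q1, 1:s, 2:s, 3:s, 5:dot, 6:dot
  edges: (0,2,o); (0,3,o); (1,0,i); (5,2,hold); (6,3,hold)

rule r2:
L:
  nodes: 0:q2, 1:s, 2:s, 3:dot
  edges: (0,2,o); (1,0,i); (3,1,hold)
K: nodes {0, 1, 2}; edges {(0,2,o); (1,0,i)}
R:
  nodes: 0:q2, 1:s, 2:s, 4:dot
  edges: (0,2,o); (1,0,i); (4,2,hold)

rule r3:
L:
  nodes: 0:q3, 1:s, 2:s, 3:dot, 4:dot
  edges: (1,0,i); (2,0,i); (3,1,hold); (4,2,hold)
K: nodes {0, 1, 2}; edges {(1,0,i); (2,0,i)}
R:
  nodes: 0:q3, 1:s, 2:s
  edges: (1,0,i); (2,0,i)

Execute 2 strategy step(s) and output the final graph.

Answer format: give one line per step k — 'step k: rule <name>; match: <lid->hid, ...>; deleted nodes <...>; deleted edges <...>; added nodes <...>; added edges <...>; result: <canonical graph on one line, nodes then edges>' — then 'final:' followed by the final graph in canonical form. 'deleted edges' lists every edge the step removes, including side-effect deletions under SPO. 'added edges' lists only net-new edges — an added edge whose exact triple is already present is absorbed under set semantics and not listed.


step 1: rule r1; match: 0->7, 1->6, 2->0, 3->2, 4->12; deleted nodes 12; deleted edges (12,6,hold); added nodes 17, 18; added edges (17,0,hold); (18,2,hold); result: nodes: 0:s, 2:s, 6:s, 7:q1, 8:q2, 9:q3, 14:dot, 15:dot, 16:dot, 17:dot, 18:dot edges: (2,8,i); (2,9,i); (6,7,i); (6,9,i); (7,0,o); (7,2,o); (8,0,o); (14,0,hold); (15,6,hold); (16,0,hold); (17,0,hold); (18,2,hold)
step 2: rule r1; match: 0->7, 1->6, 2->0, 3->2, 4->15; deleted nodes 15; deleted edges (15,6,hold); added nodes 19, 20; added edges (19,0,hold); (20,2,hold); result: nodes: 0:s, 2:s, 6:s, 7:q1, 8:q2, 9:q3, 14:dot, 16:dot, 17:dot, 18:dot, 19:dot, 20:dot edges: (2,8,i); (2,9,i); (6,7,i); (6,9,i); (7,0,o); (7,2,o); (8,0,o); (14,0,hold); (16,0,hold); (17,0,hold); (18,2,hold); (19,0,hold); (20,2,hold)
final:
nodes: 0:s, 2:s, 6:s, 7:q1, 8:q2, 9:q3, 14:dot, 16:dot, 17:dot, 18:dot, 19:dot, 20:dot
edges: (2,8,i); (2,9,i); (6,7,i); (6,9,i); (7,0,o); (7,2,o); (8,0,o); (14,0,hold); (16,0,hold); (17,0,hold); (18,2,hold); (19,0,hold); (20,2,hold)


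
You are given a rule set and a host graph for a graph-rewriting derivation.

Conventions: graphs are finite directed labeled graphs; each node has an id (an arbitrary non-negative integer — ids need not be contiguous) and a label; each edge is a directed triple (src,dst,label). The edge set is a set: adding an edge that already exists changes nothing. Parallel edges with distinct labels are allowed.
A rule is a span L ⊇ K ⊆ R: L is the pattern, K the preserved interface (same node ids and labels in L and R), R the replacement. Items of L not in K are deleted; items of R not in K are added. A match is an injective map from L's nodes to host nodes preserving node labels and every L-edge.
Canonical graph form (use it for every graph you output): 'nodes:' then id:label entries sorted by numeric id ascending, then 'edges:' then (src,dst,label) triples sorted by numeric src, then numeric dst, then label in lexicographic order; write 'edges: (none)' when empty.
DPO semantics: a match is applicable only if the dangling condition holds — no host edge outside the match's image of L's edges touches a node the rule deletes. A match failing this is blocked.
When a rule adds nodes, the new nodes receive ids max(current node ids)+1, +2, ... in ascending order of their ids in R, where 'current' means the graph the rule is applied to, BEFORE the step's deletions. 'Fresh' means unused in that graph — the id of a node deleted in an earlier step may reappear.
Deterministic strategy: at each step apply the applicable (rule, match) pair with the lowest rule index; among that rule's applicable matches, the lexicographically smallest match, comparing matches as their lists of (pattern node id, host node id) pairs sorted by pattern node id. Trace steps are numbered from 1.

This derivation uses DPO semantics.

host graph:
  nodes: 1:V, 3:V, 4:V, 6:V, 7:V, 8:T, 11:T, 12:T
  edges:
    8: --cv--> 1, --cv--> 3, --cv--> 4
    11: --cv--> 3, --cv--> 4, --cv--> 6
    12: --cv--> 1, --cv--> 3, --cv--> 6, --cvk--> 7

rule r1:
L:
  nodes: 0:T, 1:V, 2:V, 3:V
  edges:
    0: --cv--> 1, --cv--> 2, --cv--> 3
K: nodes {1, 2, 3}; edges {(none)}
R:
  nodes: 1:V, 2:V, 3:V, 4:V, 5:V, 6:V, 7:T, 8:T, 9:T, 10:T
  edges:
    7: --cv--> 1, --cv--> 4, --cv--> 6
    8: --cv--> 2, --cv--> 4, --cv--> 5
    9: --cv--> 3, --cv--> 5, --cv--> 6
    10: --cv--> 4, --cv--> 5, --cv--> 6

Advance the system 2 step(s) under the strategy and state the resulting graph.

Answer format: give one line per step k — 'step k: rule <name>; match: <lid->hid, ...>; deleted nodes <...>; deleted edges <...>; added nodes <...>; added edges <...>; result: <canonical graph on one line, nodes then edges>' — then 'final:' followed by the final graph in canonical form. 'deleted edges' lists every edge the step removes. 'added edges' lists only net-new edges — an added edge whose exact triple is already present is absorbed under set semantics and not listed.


step 1: rule r1; match: 0->8, 1->1, 2->3, 3->4; deleted nodes 8; deleted edges (8,1,cv); (8,3,cv); (8,4,cv); added nodes 13, 14, 15, 16, 17, 18, 19; added edges (16,1,cv); (16,13,cv); (16,15,cv); (17,3,cv); (17,13,cv); (17,14,cv); (18,4,cv); (18,14,cv); (18,15,cv); (19,13,cv); (19,14,cv); (19,15,cv); result: nodes: 1:V, 3:V, 4:V, 6:V, 7:V, 11:T, 12:T, 13:V, 14:V, 15:V, 16:T, 17:T, 18:T, 19:T edges: (11,3,cv); (11,4,cv); (11,6,cv); (12,1,cv); (12,3,cv); (12,6,cv); (12,7,cvk); (16,1,cv); (16,13,cv); (16,15,cv); (17,3,cv); (17,13,cv); (17,14,cv); (18,4,cv); (18,14,cv); (18,15,cv); (19,13,cv); (19,14,cv); (19,15,cv)
step 2: rule r1; match: 0->11, 1->3, 2->4, 3->6; deleted nodes 11; deleted edges (11,3,cv); (11,4,cv); (11,6,cv); added nodes 20, 21, 22, 23, 24, 25, 26; added edges (23,3,cv); (23,20,cv); (23,22,cv); (24,4,cv); (24,20,cv); (24,21,cv); (25,6,cv); (25,21,cv); (25,22,cv); (26,20,cv); (26,21,cv); (26,22,cv); result: nodes: 1:V, 3:V, 4:V, 6:V, 7:V, 12:T, 13:V, 14:V, 15:V, 16:T, 17:T, 18:T, 19:T, 20:V, 21:V, 22:V, 23:T, 24:T, 25:T, 26:T edges: (12,1,cv); (12,3,cv); (12,6,cv); (12,7,cvk); (16,1,cv); (16,13,cv); (16,15,cv); (17,3,cv); (17,13,cv); (17,14,cv); (18,4,cv); (18,14,cv); (18,15,cv); (19,13,cv); (19,14,cv); (19,15,cv); (23,3,cv); (23,20,cv); (23,22,cv); (24,4,cv); (24,20,cv); (24,21,cv); (25,6,cv); (25,21,cv); (25,22,cv); (26,20,cv); (26,21,cv); (26,22,cv)
final:
nodes: 1:V, 3:V, 4:V, 6:V, 7:V, 12:T, 13:V, 14:V, 15:V, 16:T, 17:T, 18:T, 19:T, 20:V, 21:V, 22:V, 23:T, 24:T, 25:T, 26:T
edges: (12,1,cv); (12,3,cv); (12,6,cv); (12,7,cvk); (16,1,cv); (16,13,cv); (16,15,cv); (17,3,cv); (17,13,cv); (17,14,cv); (18,4,cv); (18,14,cv); (18,15,cv); (19,13,cv); (19,14,cv); (19,15,cv); (23,3,cv); (23,20,cv); (23,22,cv); (24,4,cv); (24,20,cv); (24,21,cv); (25,6,cv); (25,21,cv); (25,22,cv); (26,20,cv); (26,21,cv); (26,22,cv)


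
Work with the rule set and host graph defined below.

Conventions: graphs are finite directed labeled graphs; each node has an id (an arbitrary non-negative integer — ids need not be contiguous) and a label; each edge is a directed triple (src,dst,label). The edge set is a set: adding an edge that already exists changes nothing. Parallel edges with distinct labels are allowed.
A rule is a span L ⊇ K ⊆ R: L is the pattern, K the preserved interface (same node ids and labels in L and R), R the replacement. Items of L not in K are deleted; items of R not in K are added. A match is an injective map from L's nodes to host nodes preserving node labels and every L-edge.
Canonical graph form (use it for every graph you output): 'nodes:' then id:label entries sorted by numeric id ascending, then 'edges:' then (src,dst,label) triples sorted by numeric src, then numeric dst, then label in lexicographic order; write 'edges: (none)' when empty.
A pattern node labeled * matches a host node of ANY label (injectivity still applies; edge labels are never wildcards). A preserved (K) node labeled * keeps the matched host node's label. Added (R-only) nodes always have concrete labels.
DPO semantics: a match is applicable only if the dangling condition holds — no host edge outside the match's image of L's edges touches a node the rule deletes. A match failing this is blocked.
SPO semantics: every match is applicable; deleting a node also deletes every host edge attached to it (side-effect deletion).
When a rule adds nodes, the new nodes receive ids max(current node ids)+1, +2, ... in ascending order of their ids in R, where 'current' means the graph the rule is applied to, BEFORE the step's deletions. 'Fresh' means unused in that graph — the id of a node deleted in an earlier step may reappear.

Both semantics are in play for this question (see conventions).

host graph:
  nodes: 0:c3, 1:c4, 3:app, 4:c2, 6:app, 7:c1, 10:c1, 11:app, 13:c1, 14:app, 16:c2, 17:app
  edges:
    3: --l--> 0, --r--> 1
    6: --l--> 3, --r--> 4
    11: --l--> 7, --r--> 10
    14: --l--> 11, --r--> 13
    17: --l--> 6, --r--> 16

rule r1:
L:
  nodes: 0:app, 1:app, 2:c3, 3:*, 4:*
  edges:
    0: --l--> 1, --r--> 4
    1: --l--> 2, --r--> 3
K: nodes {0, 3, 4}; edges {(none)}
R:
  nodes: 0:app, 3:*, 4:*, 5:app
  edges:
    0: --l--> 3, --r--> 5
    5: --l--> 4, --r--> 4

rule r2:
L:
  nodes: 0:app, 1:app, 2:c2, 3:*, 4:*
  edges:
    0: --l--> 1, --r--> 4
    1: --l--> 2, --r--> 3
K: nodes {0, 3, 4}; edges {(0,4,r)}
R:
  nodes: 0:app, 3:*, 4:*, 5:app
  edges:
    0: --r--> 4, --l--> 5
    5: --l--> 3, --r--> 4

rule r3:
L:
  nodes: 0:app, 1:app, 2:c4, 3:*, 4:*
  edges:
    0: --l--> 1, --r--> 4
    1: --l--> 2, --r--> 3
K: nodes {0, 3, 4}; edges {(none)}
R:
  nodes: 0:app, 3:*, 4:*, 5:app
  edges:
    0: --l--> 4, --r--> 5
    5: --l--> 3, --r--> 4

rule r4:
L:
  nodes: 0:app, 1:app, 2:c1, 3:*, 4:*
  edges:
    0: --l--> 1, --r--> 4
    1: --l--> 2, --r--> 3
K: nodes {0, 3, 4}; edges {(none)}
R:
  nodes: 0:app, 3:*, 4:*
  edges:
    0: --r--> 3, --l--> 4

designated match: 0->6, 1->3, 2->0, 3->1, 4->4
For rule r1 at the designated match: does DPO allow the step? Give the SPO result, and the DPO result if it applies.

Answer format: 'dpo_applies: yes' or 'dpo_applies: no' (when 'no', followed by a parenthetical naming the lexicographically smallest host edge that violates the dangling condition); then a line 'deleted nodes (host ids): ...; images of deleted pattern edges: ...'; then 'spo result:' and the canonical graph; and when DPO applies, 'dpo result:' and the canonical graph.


dpo_applies: yes
deleted nodes (host ids): 0, 3; images of deleted pattern edges: (3,0,l); (3,1,r); (6,3,l); (6,4,r)
spo result:
nodes: 1:c4, 4:c2, 6:app, 7:c1, 10:c1, 11:app, 13:c1, 14:app, 16:c2, 17:app, 18:app
edges: (6,1,l); (6,18,r); (11,7,l); (11,10,r); (14,11,l); (14,13,r); (17,6,l); (17,16,r); (18,4,l); (18,4,r)
dpo result:
nodes: 1:c4, 4:c2, 6:app, 7:c1, 10:c1, 11:app, 13:c1, 14:app, 16:c2, 17:app, 18:app
edges: (6,1,l); (6,18,r); (11,7,l); (11,10,r); (14,11,l); (14,13,r); (17,6,l); (17,16,r); (18,4,l); (18,4,r)
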